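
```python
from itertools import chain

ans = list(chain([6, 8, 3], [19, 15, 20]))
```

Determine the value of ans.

Step 1: chain() concatenates iterables: [6, 8, 3] + [19, 15, 20].
Therefore ans = [6, 8, 3, 19, 15, 20].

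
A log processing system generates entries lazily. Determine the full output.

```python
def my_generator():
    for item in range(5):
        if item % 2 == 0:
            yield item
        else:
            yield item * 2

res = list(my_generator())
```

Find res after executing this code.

Step 1: For each item in range(5), yield item if even, else item*2:
  item=0 (even): yield 0
  item=1 (odd): yield 1*2 = 2
  item=2 (even): yield 2
  item=3 (odd): yield 3*2 = 6
  item=4 (even): yield 4
Therefore res = [0, 2, 2, 6, 4].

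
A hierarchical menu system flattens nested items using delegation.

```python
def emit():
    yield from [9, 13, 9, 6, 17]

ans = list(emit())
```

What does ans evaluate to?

Step 1: yield from delegates to the iterable, yielding each element.
Step 2: Collected values: [9, 13, 9, 6, 17].
Therefore ans = [9, 13, 9, 6, 17].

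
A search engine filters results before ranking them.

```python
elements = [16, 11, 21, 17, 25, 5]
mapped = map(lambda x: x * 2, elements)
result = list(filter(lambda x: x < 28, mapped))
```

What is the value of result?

Step 1: Map x * 2:
  16 -> 32
  11 -> 22
  21 -> 42
  17 -> 34
  25 -> 50
  5 -> 10
Step 2: Filter for < 28:
  32: removed
  22: kept
  42: removed
  34: removed
  50: removed
  10: kept
Therefore result = [22, 10].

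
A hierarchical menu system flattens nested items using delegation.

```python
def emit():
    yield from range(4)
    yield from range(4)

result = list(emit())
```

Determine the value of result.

Step 1: Trace yields in order:
  yield 0
  yield 1
  yield 2
  yield 3
  yield 0
  yield 1
  yield 2
  yield 3
Therefore result = [0, 1, 2, 3, 0, 1, 2, 3].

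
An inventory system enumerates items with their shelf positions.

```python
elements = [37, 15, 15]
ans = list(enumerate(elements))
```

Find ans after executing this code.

Step 1: enumerate pairs each element with its index:
  (0, 37)
  (1, 15)
  (2, 15)
Therefore ans = [(0, 37), (1, 15), (2, 15)].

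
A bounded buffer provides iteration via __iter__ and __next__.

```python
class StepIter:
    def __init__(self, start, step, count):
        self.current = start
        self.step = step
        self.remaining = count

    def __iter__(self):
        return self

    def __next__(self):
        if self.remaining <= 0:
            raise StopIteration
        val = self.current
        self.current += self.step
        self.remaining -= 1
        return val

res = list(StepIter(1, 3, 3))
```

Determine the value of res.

Step 1: StepIter starts at 1, increments by 3, for 3 steps:
  Yield 1, then current += 3
  Yield 4, then current += 3
  Yield 7, then current += 3
Therefore res = [1, 4, 7].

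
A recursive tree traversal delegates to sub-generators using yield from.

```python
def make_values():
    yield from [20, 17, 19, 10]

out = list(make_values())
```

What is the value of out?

Step 1: yield from delegates to the iterable, yielding each element.
Step 2: Collected values: [20, 17, 19, 10].
Therefore out = [20, 17, 19, 10].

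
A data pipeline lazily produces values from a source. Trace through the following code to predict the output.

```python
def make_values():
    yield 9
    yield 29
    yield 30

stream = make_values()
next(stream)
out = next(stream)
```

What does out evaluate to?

Step 1: make_values() creates a generator.
Step 2: next(stream) yields 9 (consumed and discarded).
Step 3: next(stream) yields 29, assigned to out.
Therefore out = 29.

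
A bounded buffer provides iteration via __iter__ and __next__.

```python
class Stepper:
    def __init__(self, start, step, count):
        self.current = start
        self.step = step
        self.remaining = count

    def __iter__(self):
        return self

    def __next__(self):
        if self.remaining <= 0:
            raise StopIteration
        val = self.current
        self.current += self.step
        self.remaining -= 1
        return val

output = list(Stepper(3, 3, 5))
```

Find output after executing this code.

Step 1: Stepper starts at 3, increments by 3, for 5 steps:
  Yield 3, then current += 3
  Yield 6, then current += 3
  Yield 9, then current += 3
  Yield 12, then current += 3
  Yield 15, then current += 3
Therefore output = [3, 6, 9, 12, 15].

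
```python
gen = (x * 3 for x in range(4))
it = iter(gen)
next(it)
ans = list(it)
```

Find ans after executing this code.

Step 1: Generator produces [0, 3, 6, 9].
Step 2: next(it) consumes first element (0).
Step 3: list(it) collects remaining: [3, 6, 9].
Therefore ans = [3, 6, 9].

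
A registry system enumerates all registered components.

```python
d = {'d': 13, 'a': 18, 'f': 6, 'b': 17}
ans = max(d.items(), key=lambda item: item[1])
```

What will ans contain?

Step 1: Find item with maximum value:
  ('d', 13)
  ('a', 18)
  ('f', 6)
  ('b', 17)
Step 2: Maximum value is 18 at key 'a'.
Therefore ans = ('a', 18).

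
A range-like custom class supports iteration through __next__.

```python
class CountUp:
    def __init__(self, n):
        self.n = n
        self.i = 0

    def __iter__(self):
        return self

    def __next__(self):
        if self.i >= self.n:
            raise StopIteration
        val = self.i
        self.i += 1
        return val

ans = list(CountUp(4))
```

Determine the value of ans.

Step 1: CountUp(4) creates an iterator counting 0 to 3.
Step 2: list() consumes all values: [0, 1, 2, 3].
Therefore ans = [0, 1, 2, 3].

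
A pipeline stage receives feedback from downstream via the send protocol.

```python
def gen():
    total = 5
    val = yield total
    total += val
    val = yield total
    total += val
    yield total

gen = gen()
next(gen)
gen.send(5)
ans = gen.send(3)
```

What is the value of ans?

Step 1: next() -> yield total=5.
Step 2: send(5) -> val=5, total = 5+5 = 10, yield 10.
Step 3: send(3) -> val=3, total = 10+3 = 13, yield 13.
Therefore ans = 13.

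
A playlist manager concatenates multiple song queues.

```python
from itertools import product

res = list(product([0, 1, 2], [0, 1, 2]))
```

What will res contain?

Step 1: product([0, 1, 2], [0, 1, 2]) gives all pairs:
  (0, 0)
  (0, 1)
  (0, 2)
  (1, 0)
  (1, 1)
  (1, 2)
  (2, 0)
  (2, 1)
  (2, 2)
Therefore res = [(0, 0), (0, 1), (0, 2), (1, 0), (1, 1), (1, 2), (2, 0), (2, 1), (2, 2)].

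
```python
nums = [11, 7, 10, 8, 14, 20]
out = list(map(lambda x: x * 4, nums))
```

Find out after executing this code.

Step 1: Apply lambda x: x * 4 to each element:
  11 -> 44
  7 -> 28
  10 -> 40
  8 -> 32
  14 -> 56
  20 -> 80
Therefore out = [44, 28, 40, 32, 56, 80].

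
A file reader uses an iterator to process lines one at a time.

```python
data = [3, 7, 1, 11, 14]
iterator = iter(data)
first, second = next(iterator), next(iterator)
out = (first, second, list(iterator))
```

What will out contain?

Step 1: Create iterator over [3, 7, 1, 11, 14].
Step 2: first = 3, second = 7.
Step 3: Remaining elements: [1, 11, 14].
Therefore out = (3, 7, [1, 11, 14]).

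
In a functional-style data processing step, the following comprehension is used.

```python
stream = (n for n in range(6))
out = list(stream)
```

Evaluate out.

Step 1: Generator expression iterates range(6): [0, 1, 2, 3, 4, 5].
Step 2: list() collects all values.
Therefore out = [0, 1, 2, 3, 4, 5].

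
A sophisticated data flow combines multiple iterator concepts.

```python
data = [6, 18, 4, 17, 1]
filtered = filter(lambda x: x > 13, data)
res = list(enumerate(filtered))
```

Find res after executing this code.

Step 1: Filter [6, 18, 4, 17, 1] for > 13: [18, 17].
Step 2: enumerate re-indexes from 0: [(0, 18), (1, 17)].
Therefore res = [(0, 18), (1, 17)].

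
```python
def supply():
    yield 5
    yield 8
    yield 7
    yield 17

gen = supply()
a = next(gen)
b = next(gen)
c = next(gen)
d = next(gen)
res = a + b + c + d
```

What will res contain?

Step 1: Create generator and consume all values:
  a = next(gen) = 5
  b = next(gen) = 8
  c = next(gen) = 7
  d = next(gen) = 17
Step 2: res = 5 + 8 + 7 + 17 = 37.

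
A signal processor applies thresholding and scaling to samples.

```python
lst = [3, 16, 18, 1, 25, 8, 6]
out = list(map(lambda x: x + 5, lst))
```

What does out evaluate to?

Step 1: Apply lambda x: x + 5 to each element:
  3 -> 8
  16 -> 21
  18 -> 23
  1 -> 6
  25 -> 30
  8 -> 13
  6 -> 11
Therefore out = [8, 21, 23, 6, 30, 13, 11].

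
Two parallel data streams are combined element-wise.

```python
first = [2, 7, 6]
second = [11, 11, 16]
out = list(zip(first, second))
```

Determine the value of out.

Step 1: zip pairs elements at same index:
  Index 0: (2, 11)
  Index 1: (7, 11)
  Index 2: (6, 16)
Therefore out = [(2, 11), (7, 11), (6, 16)].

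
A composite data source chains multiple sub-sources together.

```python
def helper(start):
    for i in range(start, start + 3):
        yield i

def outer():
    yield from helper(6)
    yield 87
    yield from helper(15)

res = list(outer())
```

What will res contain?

Step 1: outer() delegates to helper(6):
  yield 6
  yield 7
  yield 8
Step 2: yield 87
Step 3: Delegates to helper(15):
  yield 15
  yield 16
  yield 17
Therefore res = [6, 7, 8, 87, 15, 16, 17].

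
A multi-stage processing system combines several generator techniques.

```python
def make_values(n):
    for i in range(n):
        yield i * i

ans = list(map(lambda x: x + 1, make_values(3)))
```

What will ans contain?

Step 1: make_values(3) yields squares: [0, 1, 4].
Step 2: map adds 1 to each: [1, 2, 5].
Therefore ans = [1, 2, 5].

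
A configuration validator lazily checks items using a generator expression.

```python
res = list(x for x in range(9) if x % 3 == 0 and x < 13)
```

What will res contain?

Step 1: Filter range(9) where x % 3 == 0 and x < 13:
  x=0: both conditions met, included
  x=1: excluded (1 % 3 != 0)
  x=2: excluded (2 % 3 != 0)
  x=3: both conditions met, included
  x=4: excluded (4 % 3 != 0)
  x=5: excluded (5 % 3 != 0)
  x=6: both conditions met, included
  x=7: excluded (7 % 3 != 0)
  x=8: excluded (8 % 3 != 0)
Therefore res = [0, 3, 6].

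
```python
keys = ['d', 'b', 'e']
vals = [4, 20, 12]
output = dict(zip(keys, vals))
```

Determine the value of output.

Step 1: zip pairs keys with values:
  'd' -> 4
  'b' -> 20
  'e' -> 12
Therefore output = {'d': 4, 'b': 20, 'e': 12}.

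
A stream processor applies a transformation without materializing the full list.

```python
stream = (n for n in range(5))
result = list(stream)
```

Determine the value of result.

Step 1: Generator expression iterates range(5): [0, 1, 2, 3, 4].
Step 2: list() collects all values.
Therefore result = [0, 1, 2, 3, 4].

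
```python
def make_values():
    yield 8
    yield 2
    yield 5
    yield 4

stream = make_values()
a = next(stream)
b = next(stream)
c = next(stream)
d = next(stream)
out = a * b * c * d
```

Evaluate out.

Step 1: Create generator and consume all values:
  a = next(stream) = 8
  b = next(stream) = 2
  c = next(stream) = 5
  d = next(stream) = 4
Step 2: out = 8 * 2 * 5 * 4 = 320.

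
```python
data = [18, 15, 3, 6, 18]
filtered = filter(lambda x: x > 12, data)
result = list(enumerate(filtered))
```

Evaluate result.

Step 1: Filter [18, 15, 3, 6, 18] for > 12: [18, 15, 18].
Step 2: enumerate re-indexes from 0: [(0, 18), (1, 15), (2, 18)].
Therefore result = [(0, 18), (1, 15), (2, 18)].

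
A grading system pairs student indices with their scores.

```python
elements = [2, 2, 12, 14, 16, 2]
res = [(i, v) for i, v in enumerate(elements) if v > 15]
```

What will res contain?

Step 1: Filter enumerate([2, 2, 12, 14, 16, 2]) keeping v > 15:
  (0, 2): 2 <= 15, excluded
  (1, 2): 2 <= 15, excluded
  (2, 12): 12 <= 15, excluded
  (3, 14): 14 <= 15, excluded
  (4, 16): 16 > 15, included
  (5, 2): 2 <= 15, excluded
Therefore res = [(4, 16)].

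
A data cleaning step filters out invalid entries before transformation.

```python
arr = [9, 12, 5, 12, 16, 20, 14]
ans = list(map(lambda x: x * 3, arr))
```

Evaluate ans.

Step 1: Apply lambda x: x * 3 to each element:
  9 -> 27
  12 -> 36
  5 -> 15
  12 -> 36
  16 -> 48
  20 -> 60
  14 -> 42
Therefore ans = [27, 36, 15, 36, 48, 60, 42].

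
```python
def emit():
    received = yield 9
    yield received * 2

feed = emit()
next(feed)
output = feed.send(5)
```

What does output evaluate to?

Step 1: next(feed) advances to first yield, producing 9.
Step 2: send(5) resumes, received = 5.
Step 3: yield received * 2 = 5 * 2 = 10.
Therefore output = 10.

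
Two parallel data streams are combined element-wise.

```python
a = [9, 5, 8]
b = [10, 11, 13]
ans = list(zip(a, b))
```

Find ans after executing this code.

Step 1: zip pairs elements at same index:
  Index 0: (9, 10)
  Index 1: (5, 11)
  Index 2: (8, 13)
Therefore ans = [(9, 10), (5, 11), (8, 13)].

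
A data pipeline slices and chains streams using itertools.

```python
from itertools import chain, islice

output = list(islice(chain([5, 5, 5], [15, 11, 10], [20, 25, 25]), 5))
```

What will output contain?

Step 1: chain([5, 5, 5], [15, 11, 10], [20, 25, 25]) = [5, 5, 5, 15, 11, 10, 20, 25, 25].
Step 2: islice takes first 5 elements: [5, 5, 5, 15, 11].
Therefore output = [5, 5, 5, 15, 11].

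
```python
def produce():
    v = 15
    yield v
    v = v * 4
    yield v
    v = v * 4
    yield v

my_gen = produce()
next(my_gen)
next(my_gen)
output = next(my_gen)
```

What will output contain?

Step 1: Trace through generator execution:
  Yield 1: v starts at 15, yield 15
  Yield 2: v = 15 * 4 = 60, yield 60
  Yield 3: v = 60 * 4 = 240, yield 240
Step 2: First next() gets 15, second next() gets the second value, third next() yields 240.
Therefore output = 240.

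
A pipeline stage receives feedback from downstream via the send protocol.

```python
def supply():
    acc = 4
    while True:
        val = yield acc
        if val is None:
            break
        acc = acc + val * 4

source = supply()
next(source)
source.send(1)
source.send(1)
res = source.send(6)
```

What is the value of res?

Step 1: next() -> yield acc=4.
Step 2: send(1) -> val=1, acc = 4 + 1*4 = 8, yield 8.
Step 3: send(1) -> val=1, acc = 8 + 1*4 = 12, yield 12.
Step 4: send(6) -> val=6, acc = 12 + 6*4 = 36, yield 36.
Therefore res = 36.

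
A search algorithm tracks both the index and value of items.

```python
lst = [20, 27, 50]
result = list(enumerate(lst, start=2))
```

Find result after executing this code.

Step 1: enumerate with start=2:
  (2, 20)
  (3, 27)
  (4, 50)
Therefore result = [(2, 20), (3, 27), (4, 50)].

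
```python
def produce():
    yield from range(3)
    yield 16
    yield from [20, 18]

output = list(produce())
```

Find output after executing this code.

Step 1: Trace yields in order:
  yield 0
  yield 1
  yield 2
  yield 16
  yield 20
  yield 18
Therefore output = [0, 1, 2, 16, 20, 18].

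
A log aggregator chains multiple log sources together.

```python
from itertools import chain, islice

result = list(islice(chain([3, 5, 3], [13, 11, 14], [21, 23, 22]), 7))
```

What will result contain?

Step 1: chain([3, 5, 3], [13, 11, 14], [21, 23, 22]) = [3, 5, 3, 13, 11, 14, 21, 23, 22].
Step 2: islice takes first 7 elements: [3, 5, 3, 13, 11, 14, 21].
Therefore result = [3, 5, 3, 13, 11, 14, 21].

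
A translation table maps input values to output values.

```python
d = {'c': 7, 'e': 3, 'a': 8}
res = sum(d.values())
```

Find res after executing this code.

Step 1: d.values() = [7, 3, 8].
Step 2: sum = 18.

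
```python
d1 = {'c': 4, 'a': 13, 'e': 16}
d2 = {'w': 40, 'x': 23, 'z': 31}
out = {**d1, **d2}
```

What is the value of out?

Step 1: Merge d1 and d2 (d2 values override on key conflicts).
Step 2: d1 has keys ['c', 'a', 'e'], d2 has keys ['w', 'x', 'z'].
Therefore out = {'c': 4, 'a': 13, 'e': 16, 'w': 40, 'x': 23, 'z': 31}.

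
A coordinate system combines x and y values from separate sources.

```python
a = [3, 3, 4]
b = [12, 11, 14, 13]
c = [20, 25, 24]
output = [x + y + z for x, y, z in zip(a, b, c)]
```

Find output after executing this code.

Step 1: zip three lists (truncates to shortest, len=3):
  3 + 12 + 20 = 35
  3 + 11 + 25 = 39
  4 + 14 + 24 = 42
Therefore output = [35, 39, 42].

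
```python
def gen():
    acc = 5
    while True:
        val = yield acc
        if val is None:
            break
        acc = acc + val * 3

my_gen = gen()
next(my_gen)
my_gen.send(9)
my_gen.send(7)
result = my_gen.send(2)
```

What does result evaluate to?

Step 1: next() -> yield acc=5.
Step 2: send(9) -> val=9, acc = 5 + 9*3 = 32, yield 32.
Step 3: send(7) -> val=7, acc = 32 + 7*3 = 53, yield 53.
Step 4: send(2) -> val=2, acc = 53 + 2*3 = 59, yield 59.
Therefore result = 59.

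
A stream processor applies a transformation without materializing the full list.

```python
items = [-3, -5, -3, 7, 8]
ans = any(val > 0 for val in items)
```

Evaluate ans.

Step 1: Check val > 0 for each element in [-3, -5, -3, 7, 8]:
  -3 > 0: False
  -5 > 0: False
  -3 > 0: False
  7 > 0: True
  8 > 0: True
Step 2: any() returns True.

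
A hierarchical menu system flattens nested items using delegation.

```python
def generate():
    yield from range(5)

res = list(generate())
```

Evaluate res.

Step 1: yield from delegates to the iterable, yielding each element.
Step 2: Collected values: [0, 1, 2, 3, 4].
Therefore res = [0, 1, 2, 3, 4].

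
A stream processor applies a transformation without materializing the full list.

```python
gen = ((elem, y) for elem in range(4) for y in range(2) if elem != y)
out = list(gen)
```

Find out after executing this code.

Step 1: Nested generator over range(4) x range(2) where elem != y:
  (0, 0): excluded (elem == y)
  (0, 1): included
  (1, 0): included
  (1, 1): excluded (elem == y)
  (2, 0): included
  (2, 1): included
  (3, 0): included
  (3, 1): included
Therefore out = [(0, 1), (1, 0), (2, 0), (2, 1), (3, 0), (3, 1)].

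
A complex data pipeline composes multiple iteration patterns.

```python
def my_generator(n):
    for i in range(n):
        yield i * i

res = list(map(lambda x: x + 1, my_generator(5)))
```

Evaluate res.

Step 1: my_generator(5) yields squares: [0, 1, 4, 9, 16].
Step 2: map adds 1 to each: [1, 2, 5, 10, 17].
Therefore res = [1, 2, 5, 10, 17].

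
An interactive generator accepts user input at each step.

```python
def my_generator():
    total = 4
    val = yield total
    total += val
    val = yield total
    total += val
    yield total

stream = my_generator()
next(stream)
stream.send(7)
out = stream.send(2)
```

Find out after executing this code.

Step 1: next() -> yield total=4.
Step 2: send(7) -> val=7, total = 4+7 = 11, yield 11.
Step 3: send(2) -> val=2, total = 11+2 = 13, yield 13.
Therefore out = 13.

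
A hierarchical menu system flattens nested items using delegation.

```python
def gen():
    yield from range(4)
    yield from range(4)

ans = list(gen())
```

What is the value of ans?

Step 1: Trace yields in order:
  yield 0
  yield 1
  yield 2
  yield 3
  yield 0
  yield 1
  yield 2
  yield 3
Therefore ans = [0, 1, 2, 3, 0, 1, 2, 3].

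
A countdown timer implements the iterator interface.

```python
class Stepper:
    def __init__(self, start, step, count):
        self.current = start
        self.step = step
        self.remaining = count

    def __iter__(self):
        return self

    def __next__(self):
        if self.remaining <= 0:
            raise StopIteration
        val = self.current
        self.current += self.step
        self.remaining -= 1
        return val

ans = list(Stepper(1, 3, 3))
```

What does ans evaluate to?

Step 1: Stepper starts at 1, increments by 3, for 3 steps:
  Yield 1, then current += 3
  Yield 4, then current += 3
  Yield 7, then current += 3
Therefore ans = [1, 4, 7].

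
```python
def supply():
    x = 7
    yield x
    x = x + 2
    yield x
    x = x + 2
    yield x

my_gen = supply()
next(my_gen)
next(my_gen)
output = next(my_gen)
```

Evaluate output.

Step 1: Trace through generator execution:
  Yield 1: x starts at 7, yield 7
  Yield 2: x = 7 + 2 = 9, yield 9
  Yield 3: x = 9 + 2 = 11, yield 11
Step 2: First next() gets 7, second next() gets the second value, third next() yields 11.
Therefore output = 11.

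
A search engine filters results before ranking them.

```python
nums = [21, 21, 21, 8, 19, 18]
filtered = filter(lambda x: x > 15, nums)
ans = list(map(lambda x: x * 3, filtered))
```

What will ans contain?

Step 1: Filter nums for elements > 15:
  21: kept
  21: kept
  21: kept
  8: removed
  19: kept
  18: kept
Step 2: Map x * 3 on filtered [21, 21, 21, 19, 18]:
  21 -> 63
  21 -> 63
  21 -> 63
  19 -> 57
  18 -> 54
Therefore ans = [63, 63, 63, 57, 54].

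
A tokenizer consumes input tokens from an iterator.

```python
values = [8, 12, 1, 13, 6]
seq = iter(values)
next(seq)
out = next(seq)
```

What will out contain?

Step 1: Create iterator over [8, 12, 1, 13, 6].
Step 2: next() consumes 8.
Step 3: next() returns 12.
Therefore out = 12.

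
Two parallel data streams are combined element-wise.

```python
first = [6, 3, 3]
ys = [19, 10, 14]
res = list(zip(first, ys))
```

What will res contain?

Step 1: zip pairs elements at same index:
  Index 0: (6, 19)
  Index 1: (3, 10)
  Index 2: (3, 14)
Therefore res = [(6, 19), (3, 10), (3, 14)].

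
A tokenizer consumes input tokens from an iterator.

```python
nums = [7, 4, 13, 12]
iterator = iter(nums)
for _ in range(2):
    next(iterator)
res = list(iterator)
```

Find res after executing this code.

Step 1: Create iterator over [7, 4, 13, 12].
Step 2: Advance 2 positions (consuming [7, 4]).
Step 3: list() collects remaining elements: [13, 12].
Therefore res = [13, 12].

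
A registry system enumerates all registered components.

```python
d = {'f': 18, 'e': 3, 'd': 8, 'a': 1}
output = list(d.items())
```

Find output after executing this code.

Step 1: d.items() returns (key, value) pairs in insertion order.
Therefore output = [('f', 18), ('e', 3), ('d', 8), ('a', 1)].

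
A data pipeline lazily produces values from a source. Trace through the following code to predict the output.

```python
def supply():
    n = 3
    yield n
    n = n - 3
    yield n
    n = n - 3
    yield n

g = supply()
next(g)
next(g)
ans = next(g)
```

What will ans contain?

Step 1: Trace through generator execution:
  Yield 1: n starts at 3, yield 3
  Yield 2: n = 3 - 3 = 0, yield 0
  Yield 3: n = 0 - 3 = -3, yield -3
Step 2: First next() gets 3, second next() gets the second value, third next() yields -3.
Therefore ans = -3.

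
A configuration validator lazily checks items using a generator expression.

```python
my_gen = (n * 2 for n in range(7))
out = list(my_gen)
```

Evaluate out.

Step 1: For each n in range(7), compute n*2:
  n=0: 0*2 = 0
  n=1: 1*2 = 2
  n=2: 2*2 = 4
  n=3: 3*2 = 6
  n=4: 4*2 = 8
  n=5: 5*2 = 10
  n=6: 6*2 = 12
Therefore out = [0, 2, 4, 6, 8, 10, 12].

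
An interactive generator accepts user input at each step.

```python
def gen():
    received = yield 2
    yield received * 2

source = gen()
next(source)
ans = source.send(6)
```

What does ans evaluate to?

Step 1: next(source) advances to first yield, producing 2.
Step 2: send(6) resumes, received = 6.
Step 3: yield received * 2 = 6 * 2 = 12.
Therefore ans = 12.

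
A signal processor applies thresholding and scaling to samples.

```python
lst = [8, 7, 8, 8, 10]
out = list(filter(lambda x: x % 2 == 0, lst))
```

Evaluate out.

Step 1: Filter elements divisible by 2:
  8 % 2 = 0: kept
  7 % 2 = 1: removed
  8 % 2 = 0: kept
  8 % 2 = 0: kept
  10 % 2 = 0: kept
Therefore out = [8, 8, 8, 10].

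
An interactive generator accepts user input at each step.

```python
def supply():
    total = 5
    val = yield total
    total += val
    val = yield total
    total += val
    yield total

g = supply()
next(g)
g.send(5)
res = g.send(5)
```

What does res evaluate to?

Step 1: next() -> yield total=5.
Step 2: send(5) -> val=5, total = 5+5 = 10, yield 10.
Step 3: send(5) -> val=5, total = 10+5 = 15, yield 15.
Therefore res = 15.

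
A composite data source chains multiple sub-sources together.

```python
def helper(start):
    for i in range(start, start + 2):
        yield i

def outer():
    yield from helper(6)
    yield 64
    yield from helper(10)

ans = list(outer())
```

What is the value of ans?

Step 1: outer() delegates to helper(6):
  yield 6
  yield 7
Step 2: yield 64
Step 3: Delegates to helper(10):
  yield 10
  yield 11
Therefore ans = [6, 7, 64, 10, 11].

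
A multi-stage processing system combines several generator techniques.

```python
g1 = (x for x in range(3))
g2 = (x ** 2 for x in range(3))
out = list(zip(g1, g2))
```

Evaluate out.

Step 1: g1 produces [0, 1, 2].
Step 2: g2 produces [0, 1, 4].
Step 3: zip pairs them: [(0, 0), (1, 1), (2, 4)].
Therefore out = [(0, 0), (1, 1), (2, 4)].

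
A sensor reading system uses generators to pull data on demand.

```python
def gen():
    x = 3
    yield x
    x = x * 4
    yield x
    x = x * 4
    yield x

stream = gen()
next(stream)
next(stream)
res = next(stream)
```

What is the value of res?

Step 1: Trace through generator execution:
  Yield 1: x starts at 3, yield 3
  Yield 2: x = 3 * 4 = 12, yield 12
  Yield 3: x = 12 * 4 = 48, yield 48
Step 2: First next() gets 3, second next() gets the second value, third next() yields 48.
Therefore res = 48.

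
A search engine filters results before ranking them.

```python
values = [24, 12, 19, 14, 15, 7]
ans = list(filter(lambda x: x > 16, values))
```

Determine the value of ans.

Step 1: Filter elements > 16:
  24: kept
  12: removed
  19: kept
  14: removed
  15: removed
  7: removed
Therefore ans = [24, 19].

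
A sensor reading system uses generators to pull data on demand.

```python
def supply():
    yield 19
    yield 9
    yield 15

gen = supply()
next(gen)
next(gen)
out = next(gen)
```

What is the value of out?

Step 1: supply() creates a generator.
Step 2: next(gen) yields 19 (consumed and discarded).
Step 3: next(gen) yields 9 (consumed and discarded).
Step 4: next(gen) yields 15, assigned to out.
Therefore out = 15.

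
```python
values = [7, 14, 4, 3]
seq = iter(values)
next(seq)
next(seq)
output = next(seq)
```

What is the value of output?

Step 1: Create iterator over [7, 14, 4, 3].
Step 2: next() consumes 7.
Step 3: next() consumes 14.
Step 4: next() returns 4.
Therefore output = 4.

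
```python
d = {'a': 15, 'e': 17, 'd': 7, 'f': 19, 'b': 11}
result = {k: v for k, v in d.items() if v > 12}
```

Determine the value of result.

Step 1: Filter items where value > 12:
  'a': 15 > 12: kept
  'e': 17 > 12: kept
  'd': 7 <= 12: removed
  'f': 19 > 12: kept
  'b': 11 <= 12: removed
Therefore result = {'a': 15, 'e': 17, 'f': 19}.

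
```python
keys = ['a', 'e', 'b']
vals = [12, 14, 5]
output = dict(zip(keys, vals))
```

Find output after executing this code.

Step 1: zip pairs keys with values:
  'a' -> 12
  'e' -> 14
  'b' -> 5
Therefore output = {'a': 12, 'e': 14, 'b': 5}.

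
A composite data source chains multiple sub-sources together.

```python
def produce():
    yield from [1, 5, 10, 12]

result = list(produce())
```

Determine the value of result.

Step 1: yield from delegates to the iterable, yielding each element.
Step 2: Collected values: [1, 5, 10, 12].
Therefore result = [1, 5, 10, 12].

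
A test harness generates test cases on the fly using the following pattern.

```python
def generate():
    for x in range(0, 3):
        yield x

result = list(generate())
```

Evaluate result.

Step 1: The generator yields each value from range(0, 3).
Step 2: list() consumes all yields: [0, 1, 2].
Therefore result = [0, 1, 2].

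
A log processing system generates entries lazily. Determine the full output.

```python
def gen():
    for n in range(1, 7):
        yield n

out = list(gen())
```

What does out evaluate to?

Step 1: The generator yields each value from range(1, 7).
Step 2: list() consumes all yields: [1, 2, 3, 4, 5, 6].
Therefore out = [1, 2, 3, 4, 5, 6].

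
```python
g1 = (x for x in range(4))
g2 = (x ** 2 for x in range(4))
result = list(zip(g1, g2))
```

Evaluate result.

Step 1: g1 produces [0, 1, 2, 3].
Step 2: g2 produces [0, 1, 4, 9].
Step 3: zip pairs them: [(0, 0), (1, 1), (2, 4), (3, 9)].
Therefore result = [(0, 0), (1, 1), (2, 4), (3, 9)].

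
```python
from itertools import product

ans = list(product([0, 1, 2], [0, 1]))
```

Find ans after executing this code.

Step 1: product([0, 1, 2], [0, 1]) gives all pairs:
  (0, 0)
  (0, 1)
  (1, 0)
  (1, 1)
  (2, 0)
  (2, 1)
Therefore ans = [(0, 0), (0, 1), (1, 0), (1, 1), (2, 0), (2, 1)].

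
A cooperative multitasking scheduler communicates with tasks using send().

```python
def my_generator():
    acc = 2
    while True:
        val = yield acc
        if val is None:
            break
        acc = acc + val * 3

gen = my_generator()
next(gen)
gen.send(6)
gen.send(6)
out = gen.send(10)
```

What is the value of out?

Step 1: next() -> yield acc=2.
Step 2: send(6) -> val=6, acc = 2 + 6*3 = 20, yield 20.
Step 3: send(6) -> val=6, acc = 20 + 6*3 = 38, yield 38.
Step 4: send(10) -> val=10, acc = 38 + 10*3 = 68, yield 68.
Therefore out = 68.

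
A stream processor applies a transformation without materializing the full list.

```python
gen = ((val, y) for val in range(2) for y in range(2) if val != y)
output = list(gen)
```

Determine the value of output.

Step 1: Nested generator over range(2) x range(2) where val != y:
  (0, 0): excluded (val == y)
  (0, 1): included
  (1, 0): included
  (1, 1): excluded (val == y)
Therefore output = [(0, 1), (1, 0)].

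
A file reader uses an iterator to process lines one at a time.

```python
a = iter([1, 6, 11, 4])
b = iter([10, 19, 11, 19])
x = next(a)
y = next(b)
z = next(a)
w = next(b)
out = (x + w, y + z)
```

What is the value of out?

Step 1: a iterates [1, 6, 11, 4], b iterates [10, 19, 11, 19].
Step 2: x = next(a) = 1, y = next(b) = 10.
Step 3: z = next(a) = 6, w = next(b) = 19.
Step 4: out = (1 + 19, 10 + 6) = (20, 16).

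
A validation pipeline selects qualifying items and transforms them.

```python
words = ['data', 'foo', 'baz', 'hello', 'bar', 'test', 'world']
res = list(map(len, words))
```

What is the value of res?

Step 1: Map len() to each word:
  'data' -> 4
  'foo' -> 3
  'baz' -> 3
  'hello' -> 5
  'bar' -> 3
  'test' -> 4
  'world' -> 5
Therefore res = [4, 3, 3, 5, 3, 4, 5].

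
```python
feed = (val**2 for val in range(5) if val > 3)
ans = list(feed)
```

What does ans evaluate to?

Step 1: For range(5), keep val > 3, then square:
  val=0: 0 <= 3, excluded
  val=1: 1 <= 3, excluded
  val=2: 2 <= 3, excluded
  val=3: 3 <= 3, excluded
  val=4: 4 > 3, yield 4**2 = 16
Therefore ans = [16].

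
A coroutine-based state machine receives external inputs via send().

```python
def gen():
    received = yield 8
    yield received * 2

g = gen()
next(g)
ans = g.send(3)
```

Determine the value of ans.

Step 1: next(g) advances to first yield, producing 8.
Step 2: send(3) resumes, received = 3.
Step 3: yield received * 2 = 3 * 2 = 6.
Therefore ans = 6.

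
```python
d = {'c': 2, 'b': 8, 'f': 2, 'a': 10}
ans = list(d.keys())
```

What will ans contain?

Step 1: d.keys() returns the dictionary keys in insertion order.
Therefore ans = ['c', 'b', 'f', 'a'].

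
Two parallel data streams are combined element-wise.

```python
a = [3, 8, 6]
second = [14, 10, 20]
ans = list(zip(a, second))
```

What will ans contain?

Step 1: zip pairs elements at same index:
  Index 0: (3, 14)
  Index 1: (8, 10)
  Index 2: (6, 20)
Therefore ans = [(3, 14), (8, 10), (6, 20)].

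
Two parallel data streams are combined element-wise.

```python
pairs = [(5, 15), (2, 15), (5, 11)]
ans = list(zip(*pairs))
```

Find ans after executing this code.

Step 1: zip(*pairs) transposes: unzips [(5, 15), (2, 15), (5, 11)] into separate sequences.
Step 2: First elements: (5, 2, 5), second elements: (15, 15, 11).
Therefore ans = [(5, 2, 5), (15, 15, 11)].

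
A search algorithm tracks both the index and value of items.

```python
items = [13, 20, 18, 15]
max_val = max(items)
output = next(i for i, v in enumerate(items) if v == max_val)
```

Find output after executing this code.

Step 1: max([13, 20, 18, 15]) = 20.
Step 2: Find first index where value == 20:
  Index 0: 13 != 20
  Index 1: 20 == 20, found!
Therefore output = 1.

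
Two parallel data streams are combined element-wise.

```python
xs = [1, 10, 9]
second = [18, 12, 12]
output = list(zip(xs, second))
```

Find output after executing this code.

Step 1: zip pairs elements at same index:
  Index 0: (1, 18)
  Index 1: (10, 12)
  Index 2: (9, 12)
Therefore output = [(1, 18), (10, 12), (9, 12)].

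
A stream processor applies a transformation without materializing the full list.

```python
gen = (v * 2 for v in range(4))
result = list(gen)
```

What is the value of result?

Step 1: For each v in range(4), compute v*2:
  v=0: 0*2 = 0
  v=1: 1*2 = 2
  v=2: 2*2 = 4
  v=3: 3*2 = 6
Therefore result = [0, 2, 4, 6].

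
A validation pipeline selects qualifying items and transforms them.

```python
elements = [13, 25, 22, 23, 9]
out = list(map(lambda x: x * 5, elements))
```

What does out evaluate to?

Step 1: Apply lambda x: x * 5 to each element:
  13 -> 65
  25 -> 125
  22 -> 110
  23 -> 115
  9 -> 45
Therefore out = [65, 125, 110, 115, 45].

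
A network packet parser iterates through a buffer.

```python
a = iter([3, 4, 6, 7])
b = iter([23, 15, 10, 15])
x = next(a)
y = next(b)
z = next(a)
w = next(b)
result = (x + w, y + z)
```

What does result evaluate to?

Step 1: a iterates [3, 4, 6, 7], b iterates [23, 15, 10, 15].
Step 2: x = next(a) = 3, y = next(b) = 23.
Step 3: z = next(a) = 4, w = next(b) = 15.
Step 4: result = (3 + 15, 23 + 4) = (18, 27).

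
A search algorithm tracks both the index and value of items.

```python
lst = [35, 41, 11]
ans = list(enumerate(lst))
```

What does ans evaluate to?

Step 1: enumerate pairs each element with its index:
  (0, 35)
  (1, 41)
  (2, 11)
Therefore ans = [(0, 35), (1, 41), (2, 11)].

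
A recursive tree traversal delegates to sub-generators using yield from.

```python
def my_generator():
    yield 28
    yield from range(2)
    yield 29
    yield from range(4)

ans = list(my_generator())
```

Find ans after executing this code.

Step 1: Trace yields in order:
  yield 28
  yield 0
  yield 1
  yield 29
  yield 0
  yield 1
  yield 2
  yield 3
Therefore ans = [28, 0, 1, 29, 0, 1, 2, 3].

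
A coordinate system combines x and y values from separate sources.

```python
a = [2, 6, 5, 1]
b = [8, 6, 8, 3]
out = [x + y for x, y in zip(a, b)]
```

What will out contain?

Step 1: Add corresponding elements:
  2 + 8 = 10
  6 + 6 = 12
  5 + 8 = 13
  1 + 3 = 4
Therefore out = [10, 12, 13, 4].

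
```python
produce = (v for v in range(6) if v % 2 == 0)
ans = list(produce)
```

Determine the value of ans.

Step 1: Filter range(6) keeping only even values:
  v=0: even, included
  v=1: odd, excluded
  v=2: even, included
  v=3: odd, excluded
  v=4: even, included
  v=5: odd, excluded
Therefore ans = [0, 2, 4].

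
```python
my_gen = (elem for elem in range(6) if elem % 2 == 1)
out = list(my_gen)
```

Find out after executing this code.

Step 1: Filter range(6) keeping only odd values:
  elem=0: even, excluded
  elem=1: odd, included
  elem=2: even, excluded
  elem=3: odd, included
  elem=4: even, excluded
  elem=5: odd, included
Therefore out = [1, 3, 5].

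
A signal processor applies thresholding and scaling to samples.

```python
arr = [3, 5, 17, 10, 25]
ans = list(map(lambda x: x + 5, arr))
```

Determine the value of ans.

Step 1: Apply lambda x: x + 5 to each element:
  3 -> 8
  5 -> 10
  17 -> 22
  10 -> 15
  25 -> 30
Therefore ans = [8, 10, 22, 15, 30].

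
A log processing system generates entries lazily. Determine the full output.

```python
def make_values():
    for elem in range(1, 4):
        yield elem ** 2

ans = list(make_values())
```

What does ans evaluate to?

Step 1: For each elem in range(1, 4), yield elem**2:
  elem=1: yield 1**2 = 1
  elem=2: yield 2**2 = 4
  elem=3: yield 3**2 = 9
Therefore ans = [1, 4, 9].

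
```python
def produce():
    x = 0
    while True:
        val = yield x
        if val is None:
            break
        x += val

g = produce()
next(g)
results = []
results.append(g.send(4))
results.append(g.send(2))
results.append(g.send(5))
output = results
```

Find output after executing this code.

Step 1: next(g) -> yield 0.
Step 2: send(4) -> x = 4, yield 4.
Step 3: send(2) -> x = 6, yield 6.
Step 4: send(5) -> x = 11, yield 11.
Therefore output = [4, 6, 11].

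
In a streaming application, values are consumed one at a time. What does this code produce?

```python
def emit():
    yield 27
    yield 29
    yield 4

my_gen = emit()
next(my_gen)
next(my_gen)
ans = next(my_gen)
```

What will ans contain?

Step 1: emit() creates a generator.
Step 2: next(my_gen) yields 27 (consumed and discarded).
Step 3: next(my_gen) yields 29 (consumed and discarded).
Step 4: next(my_gen) yields 4, assigned to ans.
Therefore ans = 4.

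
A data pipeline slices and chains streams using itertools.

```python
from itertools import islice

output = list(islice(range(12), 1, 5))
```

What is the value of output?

Step 1: islice(range(12), 1, 5) takes elements at indices [1, 5).
Step 2: Elements: [1, 2, 3, 4].
Therefore output = [1, 2, 3, 4].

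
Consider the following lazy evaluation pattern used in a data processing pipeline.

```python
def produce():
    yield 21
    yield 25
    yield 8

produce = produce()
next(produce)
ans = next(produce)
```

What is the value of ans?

Step 1: produce() creates a generator.
Step 2: next(produce) yields 21 (consumed and discarded).
Step 3: next(produce) yields 25, assigned to ans.
Therefore ans = 25.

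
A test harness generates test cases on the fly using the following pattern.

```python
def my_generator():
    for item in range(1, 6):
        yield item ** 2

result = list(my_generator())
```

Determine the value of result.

Step 1: For each item in range(1, 6), yield item**2:
  item=1: yield 1**2 = 1
  item=2: yield 2**2 = 4
  item=3: yield 3**2 = 9
  item=4: yield 4**2 = 16
  item=5: yield 5**2 = 25
Therefore result = [1, 4, 9, 16, 25].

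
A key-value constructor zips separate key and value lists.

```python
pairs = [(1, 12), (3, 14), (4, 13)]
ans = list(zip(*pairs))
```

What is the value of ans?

Step 1: zip(*pairs) transposes: unzips [(1, 12), (3, 14), (4, 13)] into separate sequences.
Step 2: First elements: (1, 3, 4), second elements: (12, 14, 13).
Therefore ans = [(1, 3, 4), (12, 14, 13)].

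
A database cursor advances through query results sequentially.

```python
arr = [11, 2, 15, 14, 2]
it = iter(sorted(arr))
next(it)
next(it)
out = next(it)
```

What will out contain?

Step 1: sorted([11, 2, 15, 14, 2]) = [2, 2, 11, 14, 15].
Step 2: Create iterator and skip 2 elements.
Step 3: next() returns 11.
Therefore out = 11.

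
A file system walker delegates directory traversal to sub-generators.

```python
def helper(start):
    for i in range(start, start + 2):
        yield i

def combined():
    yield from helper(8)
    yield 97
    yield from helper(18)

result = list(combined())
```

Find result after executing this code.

Step 1: combined() delegates to helper(8):
  yield 8
  yield 9
Step 2: yield 97
Step 3: Delegates to helper(18):
  yield 18
  yield 19
Therefore result = [8, 9, 97, 18, 19].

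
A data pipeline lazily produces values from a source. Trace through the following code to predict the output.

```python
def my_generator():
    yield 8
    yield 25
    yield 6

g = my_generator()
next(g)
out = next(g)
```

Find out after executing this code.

Step 1: my_generator() creates a generator.
Step 2: next(g) yields 8 (consumed and discarded).
Step 3: next(g) yields 25, assigned to out.
Therefore out = 25.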